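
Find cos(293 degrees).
cos(293 degrees) = 0.3907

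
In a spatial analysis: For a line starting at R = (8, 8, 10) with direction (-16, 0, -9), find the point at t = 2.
P(2) = (8 + (-16)(2), 8 + 0(2), 10 + (-9)(2)) = (-24, 8, -8)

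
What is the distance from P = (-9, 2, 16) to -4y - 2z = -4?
d = |0(-9) + (-4)(2) + (-2)(16) - (-4)| / √(0² + (-4)² + (-2)²) = 36/√20 = 8.05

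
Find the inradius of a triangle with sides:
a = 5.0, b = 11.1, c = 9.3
s = (a+b+c)/2 = (5.0+11.1+9.3)/2 = 12.7
Area = √(s(s-a)(s-b)(s-c)) = √(12.7·7.7·1.6·3.4) = 23.0646
r = Area/s = 23.0646/12.7 = 1.816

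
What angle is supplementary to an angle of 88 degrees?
Supplementary angles sum to 180 degrees.
Other angle = 180 - 88
Other angle = 92 degrees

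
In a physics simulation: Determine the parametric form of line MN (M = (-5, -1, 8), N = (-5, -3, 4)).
Direction vector d = N - M = (0, -2, -4)
x = -5, y = -1 - 2t, z = 8 - 4t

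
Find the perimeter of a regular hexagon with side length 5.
Perimeter = number of sides * side length
Perimeter = 6 * 5
Perimeter = 30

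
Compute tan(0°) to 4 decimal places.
tan(0 degrees) = 0
Decimal approximation: 0.0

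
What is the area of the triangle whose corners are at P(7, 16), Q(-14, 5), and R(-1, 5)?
Using the coordinate formula: Area = (1/2)|x₁(y₂-y₃) + x₂(y₃-y₁) + x₃(y₁-y₂)|
Area = (1/2)|7(5-5) + (-14)(5-16) + (-1)(16-5)|
Area = (1/2)|7*0 + (-14)*(-11) + (-1)*11|
Area = (1/2)|0 + 154 + (-11)|
Area = (1/2)*143 = 71.50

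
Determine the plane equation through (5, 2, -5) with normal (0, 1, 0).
d = n·P = (0)(5) + (1)(2) + (0)(-5) = 2
Plane: y = 2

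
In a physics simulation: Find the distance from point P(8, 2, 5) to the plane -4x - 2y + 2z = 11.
d = |(-4)(8) + (-2)(2) + 2(5) - (11)| / √((-4)² + (-2)² + 2²) = 37/√24 = 7.553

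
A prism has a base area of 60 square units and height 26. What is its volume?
Volume = base area * height
Volume = 60 * 26
Volume = 1560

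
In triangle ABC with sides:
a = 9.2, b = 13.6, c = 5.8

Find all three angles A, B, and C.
By the law of cosines:
cos(A) = (b² + c² - a²)/(2bc) = 0.849138  →  A = 31.88°
cos(B) = (a² + c² - b²)/(2ac) = -0.624813  →  B = 128.7°
cos(C) = (a² + b² - c²)/(2ab) = 0.942935  →  C = 19.45°
Check: A + B + C = 180.0° ✓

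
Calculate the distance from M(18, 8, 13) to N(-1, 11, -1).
d = √[(-19)² + (3)² + (-14)²] = √566 = 23.79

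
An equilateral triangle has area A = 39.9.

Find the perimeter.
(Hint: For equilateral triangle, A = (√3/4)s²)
A = (√3/4)s²  →  s² = 4A/√3 = 4·39.9/√3 = 92.1451
s = 9.59922
Perimeter = 3s = 28.8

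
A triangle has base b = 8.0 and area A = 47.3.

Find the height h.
A = ½bh  →  h = 2A/b
h = 2·47.3/8.0 = 11.82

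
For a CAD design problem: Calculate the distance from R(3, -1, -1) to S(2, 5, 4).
d = √[(-1)² + (6)² + (5)²] = √62 = 7.874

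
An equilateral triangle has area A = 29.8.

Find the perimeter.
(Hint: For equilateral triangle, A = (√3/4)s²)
A = (√3/4)s²  →  s² = 4A/√3 = 4·29.8/√3 = 68.8202
s = 8.29579
Perimeter = 3s = 24.89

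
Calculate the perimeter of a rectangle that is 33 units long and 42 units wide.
Perimeter = 2 * (length + width)
Perimeter = 2 * (33 + 42)
Perimeter = 2 * 75
Perimeter = 150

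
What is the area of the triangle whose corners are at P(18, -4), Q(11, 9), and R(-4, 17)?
Using the coordinate formula: Area = (1/2)|x₁(y₂-y₃) + x₂(y₃-y₁) + x₃(y₁-y₂)|
Area = (1/2)|18(9-17) + 11(17-(-4)) + (-4)((-4)-9)|
Area = (1/2)|18*(-8) + 11*21 + (-4)*(-13)|
Area = (1/2)|(-144) + 231 + 52|
Area = (1/2)*139 = 69.50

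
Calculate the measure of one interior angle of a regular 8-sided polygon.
Interior angle of a regular n-gon = (n-2)*180/n
Interior angle = (8-2)*180/8
Interior angle = 6*180/8
Interior angle = 1080/8
Interior angle = 135 degrees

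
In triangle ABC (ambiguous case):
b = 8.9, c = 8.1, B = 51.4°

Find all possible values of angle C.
sin(C)/c = sin(B)/b  →  sin(C) = c·sin(B)/b = 8.1·sin(51.4°)/8.9 = 0.711271
C₁ = arcsin(0.711271) = 45.34°,  C₂ = 180° - C₁ = 134.66°
Check C₂: A = 180° - 51.4° - 134.66° = -6.06° ≤ 0, rejected
C = 45.34° (one solution)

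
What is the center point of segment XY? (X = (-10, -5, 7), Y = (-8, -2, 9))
Midpoint = ((-10-8)/2, (-5-2)/2, (7+9)/2) = (-9, -3.5, 8)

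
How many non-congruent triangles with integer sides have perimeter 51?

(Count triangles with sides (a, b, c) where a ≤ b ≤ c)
With a ≤ b ≤ c and a + b + c = 51, the triangle inequality a + b > c gives c < 51/2, so c ≤ 25.
Iterate a from 1 to ⌊p/3⌋ = 17; for each a, b ranges from a to ⌊(p−a)/2⌋ with c = p − a − b, keeping only c ≥ b.
Triples: (1, 25, 25), (2, 24, 25), (3, 23, 25), …
Count = 61 triangles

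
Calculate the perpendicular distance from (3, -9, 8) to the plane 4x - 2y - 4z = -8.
d = |4(3) + (-2)(-9) + (-4)(8) - (-8)| / √(4² + (-2)² + (-4)²) = 6/√36 = 1.0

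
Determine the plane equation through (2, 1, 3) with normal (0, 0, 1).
d = n·P = (0)(2) + (0)(1) + (1)(3) = 3
Plane: z = 3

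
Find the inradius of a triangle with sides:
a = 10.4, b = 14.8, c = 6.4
s = (a+b+c)/2 = (10.4+14.8+6.4)/2 = 15.8
Area = √(s(s-a)(s-b)(s-c)) = √(15.8·5.4·1·9.4) = 28.3197
r = Area/s = 28.3197/15.8 = 1.792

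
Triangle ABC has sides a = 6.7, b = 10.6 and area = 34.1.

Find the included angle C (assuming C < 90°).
Area = ½ab·sin(C)  →  sin(C) = 2·Area/(ab)
sin(C) = 2·34.1/(6.7·10.6) = 0.960293
C = arcsin(0.960293) = 73.8°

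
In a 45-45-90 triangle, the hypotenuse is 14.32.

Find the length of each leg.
In a 45-45-90 triangle, hypotenuse = leg·√2  →  leg = hypotenuse/√2
leg = 14.32/√2 = 10.13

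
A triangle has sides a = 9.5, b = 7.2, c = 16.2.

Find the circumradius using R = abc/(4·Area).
s = (a+b+c)/2 = 16.45
Area = √(s(s-a)(s-b)(s-c)) = √(16.45·6.95·9.25·0.25) = 16.2598
R = abc/(4·Area) = (9.5·7.2·16.2)/(4·16.2598) = 1108.08/65.0392 = 17.04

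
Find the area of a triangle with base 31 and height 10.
Area = (1/2) * base * height
Area = (1/2) * 31 * 10
Area = 155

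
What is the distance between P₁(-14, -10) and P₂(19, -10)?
Using the distance formula: d = sqrt((x₂-x₁)² + (y₂-y₁)²)
dx = 19 - (-14) = 33
dy = (-10) - (-10) = 0
d = sqrt(33² + 0²) = sqrt(1089 + 0) = sqrt(1089) = 33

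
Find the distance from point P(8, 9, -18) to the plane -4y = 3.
d = |0(8) + (-4)(9) + 0(-18) - (3)| / √(0² + (-4)² + 0²) = 39/√16 = 9.75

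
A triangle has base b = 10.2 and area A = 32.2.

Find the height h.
A = ½bh  →  h = 2A/b
h = 2·32.2/10.2 = 6.314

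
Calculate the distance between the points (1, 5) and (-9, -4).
Using the distance formula: d = sqrt((x₂-x₁)² + (y₂-y₁)²)
dx = (-9) - 1 = -10
dy = (-4) - 5 = -9
d = sqrt((-10)² + (-9)²) = sqrt(100 + 81) = sqrt(181) = 13.45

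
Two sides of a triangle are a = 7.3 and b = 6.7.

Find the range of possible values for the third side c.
By the triangle inequality: |a - b| < c < a + b
|7.3 - 6.7| < c < 7.3 + 6.7
0.6 < c < 14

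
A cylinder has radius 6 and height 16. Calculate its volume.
Volume = pi * r² * h
Volume = pi * 6² * 16
Volume = pi * 36 * 16
Volume = pi * 576
Volume = 1809.56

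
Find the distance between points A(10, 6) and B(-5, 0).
Using the distance formula: d = sqrt((x₂-x₁)² + (y₂-y₁)²)
dx = (-5) - 10 = -15
dy = 0 - 6 = -6
d = sqrt((-15)² + (-6)²) = sqrt(225 + 36) = sqrt(261) = 16.16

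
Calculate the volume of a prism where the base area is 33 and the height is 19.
Volume = base area * height
Volume = 33 * 19
Volume = 627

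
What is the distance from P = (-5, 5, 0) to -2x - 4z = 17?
d = |(-2)(-5) + 0(5) + (-4)(0) - (17)| / √((-2)² + 0² + (-4)²) = 7/√20 = 1.565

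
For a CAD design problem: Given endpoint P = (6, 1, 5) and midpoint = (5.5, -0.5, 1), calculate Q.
Q = (2×5.5 - 6, 2×(-0.5) - 1, 2×1 - 5) = (5, -2, -3)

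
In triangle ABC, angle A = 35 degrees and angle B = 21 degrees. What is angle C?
Sum of angles in a triangle = 180 degrees
Third angle = 180 - 35 - 21
Third angle = 124 degrees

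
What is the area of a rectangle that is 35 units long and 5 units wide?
Area = length * width
Area = 35 * 5
Area = 175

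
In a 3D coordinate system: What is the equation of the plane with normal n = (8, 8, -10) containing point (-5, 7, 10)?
d = n·P = (8)(-5) + (8)(7) + (-10)(10) = -84
Plane: 8x + 8y - 10z = -84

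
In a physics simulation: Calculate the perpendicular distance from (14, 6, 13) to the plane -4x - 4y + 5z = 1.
d = |(-4)(14) + (-4)(6) + 5(13) - (1)| / √((-4)² + (-4)² + 5²) = 16/√57 = 2.119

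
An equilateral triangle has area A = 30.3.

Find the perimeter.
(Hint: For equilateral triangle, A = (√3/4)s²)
A = (√3/4)s²  →  s² = 4A/√3 = 4·30.3/√3 = 69.9749
s = 8.3651
Perimeter = 3s = 25.1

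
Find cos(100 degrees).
cos(100 degrees) = -0.1736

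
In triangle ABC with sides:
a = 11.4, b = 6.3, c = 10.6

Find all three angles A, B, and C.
By the law of cosines:
cos(A) = (b² + c² - a²)/(2bc) = 0.165394  →  A = 80.48°
cos(B) = (a² + c² - b²)/(2ac) = 0.838423  →  B = 33.03°
cos(C) = (a² + b² - c²)/(2ab) = 0.398844  →  C = 66.49°
Check: A + B + C = 180.0° ✓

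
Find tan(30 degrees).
tan(30 degrees) = sqrt(3)/3
Decimal approximation: 0.5774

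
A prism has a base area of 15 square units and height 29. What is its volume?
Volume = base area * height
Volume = 15 * 29
Volume = 435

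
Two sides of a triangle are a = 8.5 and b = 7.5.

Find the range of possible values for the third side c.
By the triangle inequality: |a - b| < c < a + b
|8.5 - 7.5| < c < 8.5 + 7.5
1 < c < 16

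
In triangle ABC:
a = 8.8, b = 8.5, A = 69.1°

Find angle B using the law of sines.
sin(B)/b = sin(A)/a
sin(B) = b·sin(A)/a = 8.5·sin(69.1°)/8.8 = 0.902357
B = arcsin(0.902357) = 64.47°  (b ≤ a, so B ≤ A and the acute solution is unique)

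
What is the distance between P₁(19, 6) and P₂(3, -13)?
Using the distance formula: d = sqrt((x₂-x₁)² + (y₂-y₁)²)
dx = 3 - 19 = -16
dy = (-13) - 6 = -19
d = sqrt((-16)² + (-19)²) = sqrt(256 + 361) = sqrt(617) = 24.84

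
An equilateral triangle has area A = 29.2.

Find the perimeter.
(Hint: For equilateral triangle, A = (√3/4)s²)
A = (√3/4)s²  →  s² = 4A/√3 = 4·29.2/√3 = 67.4345
s = 8.21185
Perimeter = 3s = 24.64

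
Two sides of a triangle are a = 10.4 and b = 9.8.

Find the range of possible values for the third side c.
By the triangle inequality: |a - b| < c < a + b
|10.4 - 9.8| < c < 10.4 + 9.8
0.6 < c < 20.2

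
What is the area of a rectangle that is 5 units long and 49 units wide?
Area = length * width
Area = 5 * 49
Area = 245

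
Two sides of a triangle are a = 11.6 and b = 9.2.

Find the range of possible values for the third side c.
By the triangle inequality: |a - b| < c < a + b
|11.6 - 9.2| < c < 11.6 + 9.2
2.4 < c < 20.8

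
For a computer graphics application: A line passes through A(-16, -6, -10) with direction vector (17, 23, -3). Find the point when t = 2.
P(2) = (-16 + 17(2), -6 + 23(2), -10 + (-3)(2)) = (18, 40, -16)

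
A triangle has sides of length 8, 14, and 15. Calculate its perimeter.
Perimeter = sum of all sides
Perimeter = 8 + 14 + 15
Perimeter = 37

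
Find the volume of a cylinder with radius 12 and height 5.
Volume = pi * r² * h
Volume = pi * 12² * 5
Volume = pi * 144 * 5
Volume = pi * 720
Volume = 2261.95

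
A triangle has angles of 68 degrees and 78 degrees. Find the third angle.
Sum of angles in a triangle = 180 degrees
Third angle = 180 - 68 - 78
Third angle = 34 degrees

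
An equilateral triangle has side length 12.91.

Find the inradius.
For an equilateral triangle, r = s/(2√3) where s is the side.
r = 12.91/(2√3) = 12.91/3.464102 = 3.727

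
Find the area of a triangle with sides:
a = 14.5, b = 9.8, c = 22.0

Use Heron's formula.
s = (a+b+c)/2 = (14.5+9.8+22.0)/2 = 23.15
A = √(s(s-a)(s-b)(s-c)) = √(23.15·8.65·13.35·1.15)
A = √3074.3 = 55.45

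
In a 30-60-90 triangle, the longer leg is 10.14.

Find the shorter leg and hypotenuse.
In a 30-60-90 triangle, sides are in ratio 1 : √3 : 2.
Long leg = short leg·√3  →  short leg = 10.14/√3 = 5.854
Hypotenuse = 2·(short leg) = 2·10.14/√3 = 11.71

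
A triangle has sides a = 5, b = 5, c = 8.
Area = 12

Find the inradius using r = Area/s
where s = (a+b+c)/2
s = (5+5+8)/2 = 9
r = Area/s = 12/9 = 1.333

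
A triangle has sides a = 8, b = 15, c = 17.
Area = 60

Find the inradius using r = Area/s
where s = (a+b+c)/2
s = (8+15+17)/2 = 20
r = Area/s = 60/20 = 3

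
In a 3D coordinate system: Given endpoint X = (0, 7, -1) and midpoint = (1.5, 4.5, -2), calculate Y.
Y = (2×1.5 - 0, 2×4.5 - 7, 2×(-2) - (-1)) = (3, 2, -3)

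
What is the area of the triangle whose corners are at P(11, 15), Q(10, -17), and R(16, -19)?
Using the coordinate formula: Area = (1/2)|x₁(y₂-y₃) + x₂(y₃-y₁) + x₃(y₁-y₂)|
Area = (1/2)|11((-17)-(-19)) + 10((-19)-15) + 16(15-(-17))|
Area = (1/2)|11*2 + 10*(-34) + 16*32|
Area = (1/2)|22 + (-340) + 512|
Area = (1/2)*194 = 97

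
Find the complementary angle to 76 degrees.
Complementary angles sum to 90 degrees.
Other angle = 90 - 76
Other angle = 14 degrees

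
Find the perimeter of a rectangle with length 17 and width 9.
Perimeter = 2 * (length + width)
Perimeter = 2 * (17 + 9)
Perimeter = 2 * 26
Perimeter = 52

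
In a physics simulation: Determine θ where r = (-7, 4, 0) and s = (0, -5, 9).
r·s = -20, |r|² = 65, |s|² = 106
cos θ = -20/√6890 ≈ -0.2409
θ ≈ 103.9°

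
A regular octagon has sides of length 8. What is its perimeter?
Perimeter = number of sides * side length
Perimeter = 8 * 8
Perimeter = 64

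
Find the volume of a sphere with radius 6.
Volume = (4/3) * pi * r³
Volume = (4/3) * pi * 6³
Volume = (4/3) * pi * 216
Volume = 904.78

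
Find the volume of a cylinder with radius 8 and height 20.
Volume = pi * r² * h
Volume = pi * 8² * 20
Volume = pi * 64 * 20
Volume = pi * 1280
Volume = 4021.24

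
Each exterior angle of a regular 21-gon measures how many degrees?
Exterior angle of a regular n-gon = 360/n
Exterior angle = 360/21
Exterior angle = 17.14 degrees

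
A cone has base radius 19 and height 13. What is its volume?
Volume = (1/3) * pi * r² * h
Volume = (1/3) * pi * 19² * 13
Volume = (1/3) * pi * 361 * 13
Volume = (1/3) * pi * 4693
Volume = 4914.50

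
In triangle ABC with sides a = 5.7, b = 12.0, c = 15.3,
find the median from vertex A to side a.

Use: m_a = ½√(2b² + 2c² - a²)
m_a = ½√(2·12.0² + 2·15.3² - 5.7²)
m_a = ½√(288 + 468.18 - 32.49) = ½√723.69 = 13.45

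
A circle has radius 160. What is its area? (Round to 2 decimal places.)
Area = pi * r²
Area = pi * 160²
Area = pi * 25600
Area = 80424.77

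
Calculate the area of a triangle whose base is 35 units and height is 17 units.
Area = (1/2) * base * height
Area = (1/2) * 35 * 17
Area = 297.50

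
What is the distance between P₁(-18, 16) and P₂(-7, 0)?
Using the distance formula: d = sqrt((x₂-x₁)² + (y₂-y₁)²)
dx = (-7) - (-18) = 11
dy = 0 - 16 = -16
d = sqrt(11² + (-16)²) = sqrt(121 + 256) = sqrt(377) = 19.42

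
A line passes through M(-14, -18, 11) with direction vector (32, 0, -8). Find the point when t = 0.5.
P(0.5) = (-14 + 32(0.5), -18 + 0(0.5), 11 + (-8)(0.5)) = (2, -18, 7)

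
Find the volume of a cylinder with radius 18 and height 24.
Volume = pi * r² * h
Volume = pi * 18² * 24
Volume = pi * 324 * 24
Volume = pi * 7776
Volume = 24429.02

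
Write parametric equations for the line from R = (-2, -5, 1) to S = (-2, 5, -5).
Direction vector d = S - R = (0, 10, -6)
x = -2, y = -5 + 10t, z = 1 - 6t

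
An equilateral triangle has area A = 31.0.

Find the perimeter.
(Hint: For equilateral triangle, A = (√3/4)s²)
A = (√3/4)s²  →  s² = 4A/√3 = 4·31.0/√3 = 71.5914
s = 8.46117
Perimeter = 3s = 25.38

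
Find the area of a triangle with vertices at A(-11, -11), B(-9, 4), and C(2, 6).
Using the coordinate formula: Area = (1/2)|x₁(y₂-y₃) + x₂(y₃-y₁) + x₃(y₁-y₂)|
Area = (1/2)|(-11)(4-6) + (-9)(6-(-11)) + 2((-11)-4)|
Area = (1/2)|(-11)*(-2) + (-9)*17 + 2*(-15)|
Area = (1/2)|22 + (-153) + (-30)|
Area = (1/2)*161 = 80.50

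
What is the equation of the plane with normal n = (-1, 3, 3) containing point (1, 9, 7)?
d = n·P = (-1)(1) + (3)(9) + (3)(7) = 47
Plane: -x + 3y + 3z = 47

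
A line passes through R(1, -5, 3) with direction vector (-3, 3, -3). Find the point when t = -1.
P(-1) = (1 + (-3)(-1), -5 + 3(-1), 3 + (-3)(-1)) = (4, -8, 6)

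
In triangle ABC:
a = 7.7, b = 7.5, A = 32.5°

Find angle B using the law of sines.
sin(B)/b = sin(A)/a
sin(B) = b·sin(A)/a = 7.5·sin(32.5°)/7.7 = 0.523344
B = arcsin(0.523344) = 31.56°  (b ≤ a, so B ≤ A and the acute solution is unique)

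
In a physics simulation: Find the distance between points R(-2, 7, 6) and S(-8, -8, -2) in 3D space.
d = √[(-6)² + (-15)² + (-8)²] = √325 = 18.03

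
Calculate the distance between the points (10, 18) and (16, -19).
Using the distance formula: d = sqrt((x₂-x₁)² + (y₂-y₁)²)
dx = 16 - 10 = 6
dy = (-19) - 18 = -37
d = sqrt(6² + (-37)²) = sqrt(36 + 1369) = sqrt(1405) = 37.48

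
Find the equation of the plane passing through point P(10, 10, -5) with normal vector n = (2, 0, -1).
d = n·P = (2)(10) + (0)(10) + (-1)(-5) = 25
Plane: 2x - z = 25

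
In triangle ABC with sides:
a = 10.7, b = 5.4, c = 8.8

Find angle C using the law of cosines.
cos(C) = (a² + b² - c²)/(2ab)
cos(C) = (10.7² + 5.4² - 8.8²)/(2·10.7·5.4) = 66.21/115.56 = 0.572949
C = arccos(0.572949) = 55.04°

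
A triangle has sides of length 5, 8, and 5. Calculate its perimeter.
Perimeter = sum of all sides
Perimeter = 5 + 8 + 5
Perimeter = 18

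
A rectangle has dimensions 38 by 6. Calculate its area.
Area = length * width
Area = 38 * 6
Area = 228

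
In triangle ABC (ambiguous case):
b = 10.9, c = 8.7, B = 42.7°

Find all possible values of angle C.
sin(C)/c = sin(B)/b  →  sin(C) = c·sin(B)/b = 8.7·sin(42.7°)/10.9 = 0.541283
C₁ = arcsin(0.541283) = 32.77°,  C₂ = 180° - C₁ = 147.23°
Check C₂: A = 180° - 42.7° - 147.23° = -9.93° ≤ 0, rejected
C = 32.77° (one solution)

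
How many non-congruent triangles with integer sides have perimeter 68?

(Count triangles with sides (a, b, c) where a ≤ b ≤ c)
With a ≤ b ≤ c and a + b + c = 68, the triangle inequality a + b > c gives c < 68/2, so c ≤ 33.
Iterate a from 1 to ⌊p/3⌋ = 22; for each a, b ranges from a to ⌊(p−a)/2⌋ with c = p − a − b, keeping only c ≥ b.
Triples: (2, 33, 33), (3, 32, 33), (4, 31, 33), …
Count = 96 triangles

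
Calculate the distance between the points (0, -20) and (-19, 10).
Using the distance formula: d = sqrt((x₂-x₁)² + (y₂-y₁)²)
dx = (-19) - 0 = -19
dy = 10 - (-20) = 30
d = sqrt((-19)² + 30²) = sqrt(361 + 900) = sqrt(1261) = 35.51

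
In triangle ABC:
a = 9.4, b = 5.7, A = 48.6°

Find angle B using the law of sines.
sin(B)/b = sin(A)/a
sin(B) = b·sin(A)/a = 5.7·sin(48.6°)/9.4 = 0.454855
B = arcsin(0.454855) = 27.06°  (b ≤ a, so B ≤ A and the acute solution is unique)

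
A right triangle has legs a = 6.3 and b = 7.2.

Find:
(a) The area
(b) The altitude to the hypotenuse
(a) Area = ½ab = ½·6.3·7.2 = 22.68
(b) Hypotenuse c = √(6.3² + 7.2²) = √91.53 = 9.56713
    Area = ½·c·h_c  →  h_c = 2·Area/c = 2·22.68/9.56713 = 4.741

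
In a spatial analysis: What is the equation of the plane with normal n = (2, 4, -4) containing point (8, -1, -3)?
d = n·P = (2)(8) + (4)(-1) + (-4)(-3) = 24
Plane: 2x + 4y - 4z = 24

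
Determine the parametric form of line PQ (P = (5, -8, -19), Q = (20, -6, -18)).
Direction vector d = Q - P = (15, 2, 1)
x = 5 + 15t, y = -8 + 2t, z = -19 + t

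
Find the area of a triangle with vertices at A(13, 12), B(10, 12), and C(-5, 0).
Using the coordinate formula: Area = (1/2)|x₁(y₂-y₃) + x₂(y₃-y₁) + x₃(y₁-y₂)|
Area = (1/2)|13(12-0) + 10(0-12) + (-5)(12-12)|
Area = (1/2)|13*12 + 10*(-12) + (-5)*0|
Area = (1/2)|156 + (-120) + 0|
Area = (1/2)*36 = 18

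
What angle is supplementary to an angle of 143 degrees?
Supplementary angles sum to 180 degrees.
Other angle = 180 - 143
Other angle = 37 degrees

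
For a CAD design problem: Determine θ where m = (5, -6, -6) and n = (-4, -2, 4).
m·n = -32, |m|² = 97, |n|² = 36
cos θ = -32/√3492 ≈ -0.5415
θ ≈ 122.8°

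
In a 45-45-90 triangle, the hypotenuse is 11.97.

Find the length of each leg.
In a 45-45-90 triangle, hypotenuse = leg·√2  →  leg = hypotenuse/√2
leg = 11.97/√2 = 8.464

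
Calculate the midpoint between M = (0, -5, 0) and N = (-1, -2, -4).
Midpoint = ((0-1)/2, (-5-2)/2, (0-4)/2) = (-0.5, -3.5, -2)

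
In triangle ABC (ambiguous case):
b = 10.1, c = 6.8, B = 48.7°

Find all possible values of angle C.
sin(C)/c = sin(B)/b  →  sin(C) = c·sin(B)/b = 6.8·sin(48.7°)/10.1 = 0.505802
C₁ = arcsin(0.505802) = 30.38°,  C₂ = 180° - C₁ = 149.62°
Check C₂: A = 180° - 48.7° - 149.62° = -18.32° ≤ 0, rejected
C = 30.38° (one solution)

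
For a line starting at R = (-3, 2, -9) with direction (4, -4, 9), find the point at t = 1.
P(1) = (-3 + 4(1), 2 + (-4)(1), -9 + 9(1)) = (1, -2, 0)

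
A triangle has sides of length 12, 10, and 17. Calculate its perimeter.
Perimeter = sum of all sides
Perimeter = 12 + 10 + 17
Perimeter = 39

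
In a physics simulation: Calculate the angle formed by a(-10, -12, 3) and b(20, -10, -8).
a·b = -104, |a|² = 253, |b|² = 564
cos θ = -104/√142692 ≈ -0.2753
θ ≈ 106.0°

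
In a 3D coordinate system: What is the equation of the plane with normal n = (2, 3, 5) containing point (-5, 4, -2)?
d = n·P = (2)(-5) + (3)(4) + (5)(-2) = -8
Plane: 2x + 3y + 5z = -8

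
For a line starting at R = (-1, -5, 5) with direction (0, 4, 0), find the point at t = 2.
P(2) = (-1 + 0(2), -5 + 4(2), 5 + 0(2)) = (-1, 3, 5)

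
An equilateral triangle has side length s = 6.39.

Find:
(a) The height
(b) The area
(a) Height h = s·√3/2 = 6.39·√3/2 = 5.534
(b) Area = (√3/4)·s² = (√3/4)·6.39² = (√3/4)·40.8321 = 17.68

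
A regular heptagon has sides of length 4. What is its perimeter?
Perimeter = number of sides * side length
Perimeter = 7 * 4
Perimeter = 28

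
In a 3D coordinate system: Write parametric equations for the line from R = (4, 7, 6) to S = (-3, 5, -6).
Direction vector d = S - R = (-7, -2, -12)
x = 4 - 7t, y = 7 - 2t, z = 6 - 12t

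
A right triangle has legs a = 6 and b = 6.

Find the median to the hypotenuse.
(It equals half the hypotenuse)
Hypotenuse c = √(6² + 6²) = √72 = 8.48528
Median to hypotenuse = c/2 = 4.243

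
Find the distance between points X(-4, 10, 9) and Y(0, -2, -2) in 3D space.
d = √[(4)² + (-12)² + (-11)²] = √281 = 16.76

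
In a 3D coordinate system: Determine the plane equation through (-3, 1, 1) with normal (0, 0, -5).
d = n·P = (0)(-3) + (0)(1) + (-5)(1) = -5
Plane: -5z = -5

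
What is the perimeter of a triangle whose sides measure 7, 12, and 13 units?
Perimeter = sum of all sides
Perimeter = 7 + 12 + 13
Perimeter = 32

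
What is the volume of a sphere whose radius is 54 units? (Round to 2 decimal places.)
Volume = (4/3) * pi * r³
Volume = (4/3) * pi * 54³
Volume = (4/3) * pi * 157464
Volume = 659583.66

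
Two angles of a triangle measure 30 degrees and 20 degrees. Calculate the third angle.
Sum of angles in a triangle = 180 degrees
Third angle = 180 - 30 - 20
Third angle = 130 degrees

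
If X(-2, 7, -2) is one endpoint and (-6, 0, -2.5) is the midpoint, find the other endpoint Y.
Y = (2×(-6) - (-2), 2×0 - 7, 2×(-2.5) - (-2)) = (-10, -7, -3)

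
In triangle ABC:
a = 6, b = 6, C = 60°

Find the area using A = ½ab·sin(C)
A = ½·6·6·sin(60°) = ½·36·0.866025 = 15.59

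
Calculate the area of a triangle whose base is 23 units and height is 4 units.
Area = (1/2) * base * height
Area = (1/2) * 23 * 4
Area = 46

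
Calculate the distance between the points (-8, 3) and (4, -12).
Using the distance formula: d = sqrt((x₂-x₁)² + (y₂-y₁)²)
dx = 4 - (-8) = 12
dy = (-12) - 3 = -15
d = sqrt(12² + (-15)²) = sqrt(144 + 225) = sqrt(369) = 19.21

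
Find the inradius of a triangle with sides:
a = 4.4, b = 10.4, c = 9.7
s = (a+b+c)/2 = (4.4+10.4+9.7)/2 = 12.25
Area = √(s(s-a)(s-b)(s-c)) = √(12.25·7.85·1.85·2.55) = 21.299
r = Area/s = 21.299/12.25 = 1.739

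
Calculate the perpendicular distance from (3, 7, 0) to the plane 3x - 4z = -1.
d = |3(3) + 0(7) + (-4)(0) - (-1)| / √(3² + 0² + (-4)²) = 10/√25 = 2.0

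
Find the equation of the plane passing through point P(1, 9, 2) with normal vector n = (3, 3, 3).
d = n·P = (3)(1) + (3)(9) + (3)(2) = 36
Plane: 3x + 3y + 3z = 36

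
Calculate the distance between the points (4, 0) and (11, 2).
Using the distance formula: d = sqrt((x₂-x₁)² + (y₂-y₁)²)
dx = 11 - 4 = 7
dy = 2 - 0 = 2
d = sqrt(7² + 2²) = sqrt(49 + 4) = sqrt(53) = 7.28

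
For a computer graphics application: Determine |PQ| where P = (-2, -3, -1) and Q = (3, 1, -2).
d = √[(5)² + (4)² + (-1)²] = √42 = 6.481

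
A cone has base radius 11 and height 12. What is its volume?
Volume = (1/3) * pi * r² * h
Volume = (1/3) * pi * 11² * 12
Volume = (1/3) * pi * 121 * 12
Volume = (1/3) * pi * 1452
Volume = 1520.53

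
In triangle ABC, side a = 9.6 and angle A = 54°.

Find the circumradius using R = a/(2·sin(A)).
R = a/(2·sin(A)) = 9.6/(2·sin(54°))
R = 9.6/(2·0.809017) = 9.6/1.618034 = 5.933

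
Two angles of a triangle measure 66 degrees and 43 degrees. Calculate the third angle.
Sum of angles in a triangle = 180 degrees
Third angle = 180 - 66 - 43
Third angle = 71 degrees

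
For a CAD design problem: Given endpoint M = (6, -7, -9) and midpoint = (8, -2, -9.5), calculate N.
N = (2×8 - 6, 2×(-2) - (-7), 2×(-9.5) - (-9)) = (10, 3, -10)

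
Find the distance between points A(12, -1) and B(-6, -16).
Using the distance formula: d = sqrt((x₂-x₁)² + (y₂-y₁)²)
dx = (-6) - 12 = -18
dy = (-16) - (-1) = -15
d = sqrt((-18)² + (-15)²) = sqrt(324 + 225) = sqrt(549) = 23.43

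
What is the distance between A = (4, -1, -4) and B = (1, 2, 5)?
d = √[(-3)² + (3)² + (9)²] = √99 = 9.95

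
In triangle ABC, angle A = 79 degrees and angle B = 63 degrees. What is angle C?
Sum of angles in a triangle = 180 degrees
Third angle = 180 - 79 - 63
Third angle = 38 degrees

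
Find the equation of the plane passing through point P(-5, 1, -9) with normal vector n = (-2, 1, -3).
d = n·P = (-2)(-5) + (1)(1) + (-3)(-9) = 38
Plane: -2x + y - 3z = 38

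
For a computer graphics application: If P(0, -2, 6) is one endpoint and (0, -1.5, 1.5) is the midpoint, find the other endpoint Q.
Q = (2×0 - 0, 2×(-1.5) - (-2), 2×1.5 - 6) = (0, -1, -3)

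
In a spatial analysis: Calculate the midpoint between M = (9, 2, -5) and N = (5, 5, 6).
Midpoint = ((9+5)/2, (2+5)/2, (-5+6)/2) = (7, 3.5, 0.5)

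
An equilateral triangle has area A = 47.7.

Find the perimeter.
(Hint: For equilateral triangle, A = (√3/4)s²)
A = (√3/4)s²  →  s² = 4A/√3 = 4·47.7/√3 = 110.158
s = 10.4956
Perimeter = 3s = 31.49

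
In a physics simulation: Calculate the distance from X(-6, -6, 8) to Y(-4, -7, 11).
d = √[(2)² + (-1)² + (3)²] = √14 = 3.742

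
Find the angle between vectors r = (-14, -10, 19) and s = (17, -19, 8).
r·s = 104, |r|² = 657, |s|² = 714
cos θ = 104/√469098 ≈ 0.1518
θ ≈ 81.27°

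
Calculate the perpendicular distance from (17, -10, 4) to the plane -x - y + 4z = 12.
d = |(-1)(17) + (-1)(-10) + 4(4) - (12)| / √((-1)² + (-1)² + 4²) = 3/√18 = 0.7071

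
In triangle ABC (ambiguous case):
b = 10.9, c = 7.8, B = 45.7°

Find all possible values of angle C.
sin(C)/c = sin(B)/b  →  sin(C) = c·sin(B)/b = 7.8·sin(45.7°)/10.9 = 0.512147
C₁ = arcsin(0.512147) = 30.81°,  C₂ = 180° - C₁ = 149.19°
Check C₂: A = 180° - 45.7° - 149.19° = -14.89° ≤ 0, rejected
C = 30.81° (one solution)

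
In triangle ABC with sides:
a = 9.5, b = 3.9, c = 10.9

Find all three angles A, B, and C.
By the law of cosines:
cos(A) = (b² + c² - a²)/(2bc) = 0.514820  →  A = 59.01°
cos(B) = (a² + c² - b²)/(2ac) = 0.936021  →  B = 20.61°
cos(C) = (a² + b² - c²)/(2ab) = -0.180162  →  C = 100.4°
Check: A + B + C = 180.0° ✓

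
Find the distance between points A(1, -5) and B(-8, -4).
Using the distance formula: d = sqrt((x₂-x₁)² + (y₂-y₁)²)
dx = (-8) - 1 = -9
dy = (-4) - (-5) = 1
d = sqrt((-9)² + 1²) = sqrt(81 + 1) = sqrt(82) = 9.06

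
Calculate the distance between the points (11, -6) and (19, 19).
Using the distance formula: d = sqrt((x₂-x₁)² + (y₂-y₁)²)
dx = 19 - 11 = 8
dy = 19 - (-6) = 25
d = sqrt(8² + 25²) = sqrt(64 + 625) = sqrt(689) = 26.25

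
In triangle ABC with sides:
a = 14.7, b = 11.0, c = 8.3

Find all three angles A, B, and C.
By the law of cosines:
cos(A) = (b² + c² - a²)/(2bc) = -0.143483  →  A = 98.25°
cos(B) = (a² + c² - b²)/(2ac) = 0.671994  →  B = 47.78°
cos(C) = (a² + b² - c²)/(2ab) = 0.829314  →  C = 33.97°
Check: A + B + C = 180.0° ✓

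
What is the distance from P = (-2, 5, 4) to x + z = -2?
d = |1(-2) + 0(5) + 1(4) - (-2)| / √(1² + 0² + 1²) = 4/√2 = 2.828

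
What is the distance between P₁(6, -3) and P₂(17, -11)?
Using the distance formula: d = sqrt((x₂-x₁)² + (y₂-y₁)²)
dx = 17 - 6 = 11
dy = (-11) - (-3) = -8
d = sqrt(11² + (-8)²) = sqrt(121 + 64) = sqrt(185) = 13.60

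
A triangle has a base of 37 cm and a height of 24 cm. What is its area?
Area = (1/2) * base * height
Area = (1/2) * 37 * 24
Area = 444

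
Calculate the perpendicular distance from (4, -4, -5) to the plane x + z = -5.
d = |1(4) + 0(-4) + 1(-5) - (-5)| / √(1² + 0² + 1²) = 4/√2 = 2.828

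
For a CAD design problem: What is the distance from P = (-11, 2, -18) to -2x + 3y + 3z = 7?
d = |(-2)(-11) + 3(2) + 3(-18) - (7)| / √((-2)² + 3² + 3²) = 33/√22 = 7.036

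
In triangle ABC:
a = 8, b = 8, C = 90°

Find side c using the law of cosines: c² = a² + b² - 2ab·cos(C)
c² = 8² + 8² - 2·8·8·cos(90°)
c² = 64 + 64 - 128·0.0000 = 128
c = √128 = 11.31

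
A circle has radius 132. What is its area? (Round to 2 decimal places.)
Area = pi * r²
Area = pi * 132²
Area = pi * 17424
Area = 54739.11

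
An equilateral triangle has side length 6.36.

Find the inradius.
For an equilateral triangle, r = s/(2√3) where s is the side.
r = 6.36/(2√3) = 6.36/3.464102 = 1.836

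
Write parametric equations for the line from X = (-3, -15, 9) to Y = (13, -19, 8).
Direction vector d = Y - X = (16, -4, -1)
x = -3 + 16t, y = -15 - 4t, z = 9 - t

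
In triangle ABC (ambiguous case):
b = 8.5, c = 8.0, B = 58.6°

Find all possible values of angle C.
sin(C)/c = sin(B)/b  →  sin(C) = c·sin(B)/b = 8.0·sin(58.6°)/8.5 = 0.803342
C₁ = arcsin(0.803342) = 53.45°,  C₂ = 180° - C₁ = 126.55°
Check C₂: A = 180° - 58.6° - 126.55° = -5.15° ≤ 0, rejected
C = 53.45° (one solution)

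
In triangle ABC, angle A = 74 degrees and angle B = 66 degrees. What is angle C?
Sum of angles in a triangle = 180 degrees
Third angle = 180 - 74 - 66
Third angle = 40 degrees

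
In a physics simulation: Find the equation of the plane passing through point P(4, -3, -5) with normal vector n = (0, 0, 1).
d = n·P = (0)(4) + (0)(-3) + (1)(-5) = -5
Plane: z = -5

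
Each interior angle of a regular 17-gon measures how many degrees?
Interior angle of a regular n-gon = (n-2)*180/n
Interior angle = (17-2)*180/17
Interior angle = 15*180/17
Interior angle = 2700/17
Interior angle = 158.82 degrees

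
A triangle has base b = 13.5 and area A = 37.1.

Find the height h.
A = ½bh  →  h = 2A/b
h = 2·37.1/13.5 = 5.496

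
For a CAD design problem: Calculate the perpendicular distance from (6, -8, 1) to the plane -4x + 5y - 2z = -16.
d = |(-4)(6) + 5(-8) + (-2)(1) - (-16)| / √((-4)² + 5² + (-2)²) = 50/√45 = 7.454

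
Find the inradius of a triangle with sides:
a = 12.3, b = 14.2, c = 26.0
s = (a+b+c)/2 = (12.3+14.2+26.0)/2 = 26.25
Area = √(s(s-a)(s-b)(s-c)) = √(26.25·13.95·12.05·0.25) = 33.2135
r = Area/s = 33.2135/26.25 = 1.265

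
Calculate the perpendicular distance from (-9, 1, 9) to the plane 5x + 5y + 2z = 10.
d = |5(-9) + 5(1) + 2(9) - (10)| / √(5² + 5² + 2²) = 32/√54 = 4.355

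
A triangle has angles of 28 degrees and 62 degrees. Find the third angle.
Sum of angles in a triangle = 180 degrees
Third angle = 180 - 28 - 62
Third angle = 90 degrees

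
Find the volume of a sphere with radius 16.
Volume = (4/3) * pi * r³
Volume = (4/3) * pi * 16³
Volume = (4/3) * pi * 4096
Volume = 17157.28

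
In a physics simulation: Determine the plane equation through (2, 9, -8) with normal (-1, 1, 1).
d = n·P = (-1)(2) + (1)(9) + (1)(-8) = -1
Plane: -x + y + z = -1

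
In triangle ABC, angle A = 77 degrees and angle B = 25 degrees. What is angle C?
Sum of angles in a triangle = 180 degrees
Third angle = 180 - 77 - 25
Third angle = 78 degrees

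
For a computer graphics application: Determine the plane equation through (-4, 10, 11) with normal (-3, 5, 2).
d = n·P = (-3)(-4) + (5)(10) + (2)(11) = 84
Plane: -3x + 5y + 2z = 84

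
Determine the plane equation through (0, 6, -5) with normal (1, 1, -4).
d = n·P = (1)(0) + (1)(6) + (-4)(-5) = 26
Plane: x + y - 4z = 26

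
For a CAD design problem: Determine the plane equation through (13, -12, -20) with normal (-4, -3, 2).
d = n·P = (-4)(13) + (-3)(-12) + (2)(-20) = -56
Plane: -4x - 3y + 2z = -56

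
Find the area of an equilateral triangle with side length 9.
Area = (sqrt(3)/4) * s²
Area = (sqrt(3)/4) * 9²
Area = (sqrt(3)/4) * 81
Area = 35.07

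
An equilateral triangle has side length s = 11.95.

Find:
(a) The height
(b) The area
(a) Height h = s·√3/2 = 11.95·√3/2 = 10.35
(b) Area = (√3/4)·s² = (√3/4)·11.95² = (√3/4)·142.802 = 61.84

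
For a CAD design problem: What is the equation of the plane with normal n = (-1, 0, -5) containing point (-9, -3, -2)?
d = n·P = (-1)(-9) + (0)(-3) + (-5)(-2) = 19
Plane: -x - 5z = 19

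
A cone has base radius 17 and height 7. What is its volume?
Volume = (1/3) * pi * r² * h
Volume = (1/3) * pi * 17² * 7
Volume = (1/3) * pi * 289 * 7
Volume = (1/3) * pi * 2023
Volume = 2118.48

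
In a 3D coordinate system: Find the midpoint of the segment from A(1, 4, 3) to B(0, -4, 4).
Midpoint = ((1+0)/2, (4-4)/2, (3+4)/2) = (0.5, 0, 3.5)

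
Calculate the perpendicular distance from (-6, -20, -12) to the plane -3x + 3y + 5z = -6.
d = |(-3)(-6) + 3(-20) + 5(-12) - (-6)| / √((-3)² + 3² + 5²) = 96/√43 = 14.64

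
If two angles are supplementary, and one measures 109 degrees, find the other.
Supplementary angles sum to 180 degrees.
Other angle = 180 - 109
Other angle = 71 degrees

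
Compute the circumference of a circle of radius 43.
Circumference = 2 * pi * r
Circumference = 2 * pi * 43
Circumference = 270.18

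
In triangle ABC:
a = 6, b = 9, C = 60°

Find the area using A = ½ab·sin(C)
A = ½·6·9·sin(60°) = ½·54·0.866025 = 23.38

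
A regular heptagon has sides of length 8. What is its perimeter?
Perimeter = number of sides * side length
Perimeter = 7 * 8
Perimeter = 56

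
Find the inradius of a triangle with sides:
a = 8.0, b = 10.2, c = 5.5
s = (a+b+c)/2 = (8.0+10.2+5.5)/2 = 11.85
Area = √(s(s-a)(s-b)(s-c)) = √(11.85·3.85·1.65·6.35) = 21.8634
r = Area/s = 21.8634/11.85 = 1.845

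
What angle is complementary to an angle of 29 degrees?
Complementary angles sum to 90 degrees.
Other angle = 90 - 29
Other angle = 61 degrees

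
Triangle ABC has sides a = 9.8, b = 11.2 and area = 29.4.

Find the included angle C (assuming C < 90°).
Area = ½ab·sin(C)  →  sin(C) = 2·Area/(ab)
sin(C) = 2·29.4/(9.8·11.2) = 0.535714
C = arcsin(0.535714) = 32.39°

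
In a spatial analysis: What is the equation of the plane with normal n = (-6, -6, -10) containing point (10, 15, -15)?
d = n·P = (-6)(10) + (-6)(15) + (-10)(-15) = 0
Plane: -6x - 6y - 10z = 0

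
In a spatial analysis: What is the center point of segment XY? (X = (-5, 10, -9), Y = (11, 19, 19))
Midpoint = ((-5+11)/2, (10+19)/2, (-9+19)/2) = (3, 14.5, 5)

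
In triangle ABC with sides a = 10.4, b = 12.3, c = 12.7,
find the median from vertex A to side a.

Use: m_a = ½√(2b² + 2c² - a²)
m_a = ½√(2·12.3² + 2·12.7² - 10.4²)
m_a = ½√(302.58 + 322.58 - 108.16) = ½√517 = 11.37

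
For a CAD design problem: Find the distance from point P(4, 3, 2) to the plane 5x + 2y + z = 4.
d = |5(4) + 2(3) + 1(2) - (4)| / √(5² + 2² + 1²) = 24/√30 = 4.382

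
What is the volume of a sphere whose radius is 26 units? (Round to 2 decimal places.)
Volume = (4/3) * pi * r³
Volume = (4/3) * pi * 26³
Volume = (4/3) * pi * 17576
Volume = 73622.18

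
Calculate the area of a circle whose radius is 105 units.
Area = pi * r²
Area = pi * 105²
Area = pi * 11025
Area = 34636.06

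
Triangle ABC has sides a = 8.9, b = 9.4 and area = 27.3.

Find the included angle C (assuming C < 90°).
Area = ½ab·sin(C)  →  sin(C) = 2·Area/(ab)
sin(C) = 2·27.3/(8.9·9.4) = 0.652642
C = arcsin(0.652642) = 40.74°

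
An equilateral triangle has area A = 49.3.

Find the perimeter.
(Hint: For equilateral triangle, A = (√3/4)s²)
A = (√3/4)s²  →  s² = 4A/√3 = 4·49.3/√3 = 113.853
s = 10.6702
Perimeter = 3s = 32.01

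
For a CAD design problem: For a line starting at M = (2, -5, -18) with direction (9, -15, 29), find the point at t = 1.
P(1) = (2 + 9(1), -5 + (-15)(1), -18 + 29(1)) = (11, -20, 11)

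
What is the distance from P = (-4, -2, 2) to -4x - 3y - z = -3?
d = |(-4)(-4) + (-3)(-2) + (-1)(2) - (-3)| / √((-4)² + (-3)² + (-1)²) = 23/√26 = 4.511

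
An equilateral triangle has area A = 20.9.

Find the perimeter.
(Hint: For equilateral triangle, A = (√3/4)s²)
A = (√3/4)s²  →  s² = 4A/√3 = 4·20.9/√3 = 48.2665
s = 6.94741
Perimeter = 3s = 20.84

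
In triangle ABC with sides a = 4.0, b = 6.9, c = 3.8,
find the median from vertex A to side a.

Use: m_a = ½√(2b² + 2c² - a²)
m_a = ½√(2·6.9² + 2·3.8² - 4.0²)
m_a = ½√(95.22 + 28.88 - 16) = ½√108.1 = 5.199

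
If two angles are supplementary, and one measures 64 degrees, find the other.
Supplementary angles sum to 180 degrees.
Other angle = 180 - 64
Other angle = 116 degrees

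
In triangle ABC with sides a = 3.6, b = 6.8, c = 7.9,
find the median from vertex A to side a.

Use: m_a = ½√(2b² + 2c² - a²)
m_a = ½√(2·6.8² + 2·7.9² - 3.6²)
m_a = ½√(92.48 + 124.82 - 12.96) = ½√204.34 = 7.147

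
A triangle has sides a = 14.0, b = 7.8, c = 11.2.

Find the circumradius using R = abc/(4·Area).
s = (a+b+c)/2 = 16.5
Area = √(s(s-a)(s-b)(s-c)) = √(16.5·2.5·8.7·5.3) = 43.6124
R = abc/(4·Area) = (14.0·7.8·11.2)/(4·43.6124) = 1223.04/174.4496 = 7.011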